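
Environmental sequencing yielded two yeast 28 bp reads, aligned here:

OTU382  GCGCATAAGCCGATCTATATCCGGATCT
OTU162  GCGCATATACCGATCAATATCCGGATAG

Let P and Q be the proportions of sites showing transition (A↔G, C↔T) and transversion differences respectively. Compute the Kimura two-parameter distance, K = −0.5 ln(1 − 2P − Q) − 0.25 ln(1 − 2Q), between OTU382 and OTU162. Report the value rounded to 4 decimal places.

The sequences differ at positions 8 (A/T, transversion), 9 (G/A, transition), 16 (T/A, transversion), 27 (C/A, transversion), 28 (T/G, transversion).
Of the 5 differences, 1 transition and 4 transversions over 28 sites: P = 1/28 = 0.035714, Q = 4/28 = 0.142857.
d = −0.5·ln(0.785715) − 0.25·ln(0.714286) = −0.5·(-0.241161) − 0.25·(-0.336472) = 0.2047.

0.2047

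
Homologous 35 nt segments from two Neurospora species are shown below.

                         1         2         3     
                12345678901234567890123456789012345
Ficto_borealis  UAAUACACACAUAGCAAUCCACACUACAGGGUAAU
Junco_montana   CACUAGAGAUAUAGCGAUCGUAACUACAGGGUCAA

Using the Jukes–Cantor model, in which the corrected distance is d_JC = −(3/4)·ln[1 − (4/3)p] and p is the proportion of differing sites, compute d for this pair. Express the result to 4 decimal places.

0.4073

Differing sites — 1:U/C; 3:A/C; 6:C/G; 8:C/G; 10:C/U; 16:A/G; 20:C/G; 21:A/U; 22:C/A; 33:A/C; 35:U/A.
p = 11/35 = 0.314286.
d = −0.75 · ln(1 − (4/3)·0.314286) = −0.75 · ln(0.580952) = −0.75 · (-0.543087) = 0.4073.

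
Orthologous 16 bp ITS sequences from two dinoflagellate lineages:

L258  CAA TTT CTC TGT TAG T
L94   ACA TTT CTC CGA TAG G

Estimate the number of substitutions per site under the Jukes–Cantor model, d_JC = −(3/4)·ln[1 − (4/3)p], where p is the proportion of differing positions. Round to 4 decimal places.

Mismatches occur at site 1 (C→A), site 2 (A→C), site 10 (T→C), site 12 (T→A), site 16 (T→G).
p = 5/16 = 0.312500.
d = −0.75 · ln(1 − (4/3)·0.312500) = −0.75 · ln(0.583333) = −0.75 · (-0.538997) = 0.4042.

0.4042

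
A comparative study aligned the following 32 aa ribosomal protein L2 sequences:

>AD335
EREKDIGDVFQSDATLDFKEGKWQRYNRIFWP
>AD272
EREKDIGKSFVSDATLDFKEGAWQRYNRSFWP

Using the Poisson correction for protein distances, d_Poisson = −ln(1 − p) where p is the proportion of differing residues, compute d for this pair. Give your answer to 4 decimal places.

The sequences differ at positions 8 (D/K), 9 (V/S), 11 (Q/V), 22 (K/A), 29 (I/S).
p = 5/32 = 0.156250.
d = −ln(1 − 0.156250) = −ln(0.843750) = 0.1699.

0.1699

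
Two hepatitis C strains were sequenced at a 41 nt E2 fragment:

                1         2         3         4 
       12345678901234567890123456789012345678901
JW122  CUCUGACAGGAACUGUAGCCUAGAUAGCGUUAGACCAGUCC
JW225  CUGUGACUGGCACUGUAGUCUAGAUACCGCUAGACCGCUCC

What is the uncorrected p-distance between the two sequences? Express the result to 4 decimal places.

0.1951

The sequences differ at positions 3 (C/G), 8 (A/U), 11 (A/C), 19 (C/U), 27 (G/C), 30 (U/C), 37 (A/G), 38 (G/C).
There are 8 differences over 41 sites, so p = 8/41 = 0.1951.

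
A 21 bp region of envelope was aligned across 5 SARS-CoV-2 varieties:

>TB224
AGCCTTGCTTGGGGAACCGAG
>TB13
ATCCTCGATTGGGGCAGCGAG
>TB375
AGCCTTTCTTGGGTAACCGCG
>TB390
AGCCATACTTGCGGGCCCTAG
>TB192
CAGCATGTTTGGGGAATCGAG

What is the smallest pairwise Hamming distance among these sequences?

3

Pairwise Hamming distances:
  TB224 vs TB13: 5
  TB224 vs TB375: 3
  TB224 vs TB390: 6
  TB224 vs TB192: 6
  TB13 vs TB375: 8
  TB13 vs TB390: 10
  TB13 vs TB192: 8
  TB375 vs TB390: 8
  TB375 vs TB192: 9
  TB390 vs TB192: 10
The smallest is 3, between TB224 and TB375.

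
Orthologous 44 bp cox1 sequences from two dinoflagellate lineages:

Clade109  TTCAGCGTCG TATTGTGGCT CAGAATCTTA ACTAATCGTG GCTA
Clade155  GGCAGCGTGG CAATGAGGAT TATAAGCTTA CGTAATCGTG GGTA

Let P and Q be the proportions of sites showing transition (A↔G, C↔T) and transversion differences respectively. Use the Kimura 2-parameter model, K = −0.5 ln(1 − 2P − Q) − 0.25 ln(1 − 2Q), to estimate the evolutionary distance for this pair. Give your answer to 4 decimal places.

0.3817

Mismatches occur at site 1 (T→G, transversion), site 2 (T→G, transversion), site 9 (C→G, transversion), site 11 (T→C, transition), site 13 (T→A, transversion), site 16 (T→A, transversion), site 19 (C→A, transversion), site 21 (C→T, transition), site 23 (G→T, transversion), site 26 (T→G, transversion), site 31 (A→C, transversion), site 32 (C→G, transversion), site 42 (C→G, transversion).
Of the 13 differences, 2 transitions and 11 transversions over 44 sites: P = 2/44 = 0.045455, Q = 11/44 = 0.250000.
d = −0.5·ln(0.659090) − 0.25·ln(0.500000) = −0.5·(-0.416895) − 0.25·(-0.693147) = 0.3817.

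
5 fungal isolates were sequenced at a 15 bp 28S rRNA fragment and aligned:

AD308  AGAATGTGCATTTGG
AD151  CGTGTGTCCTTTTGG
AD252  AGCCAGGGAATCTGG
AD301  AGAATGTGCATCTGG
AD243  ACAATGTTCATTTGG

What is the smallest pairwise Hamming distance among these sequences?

1

Pairwise Hamming distances:
  AD308 vs AD151: 5
  AD308 vs AD252: 6
  AD308 vs AD301: 1
  AD308 vs AD243: 2
  AD151 vs AD252: 9
  AD151 vs AD301: 6
  AD151 vs AD243: 6
  AD252 vs AD301: 5
  AD252 vs AD243: 8
  AD301 vs AD243: 3
The smallest is 1, between AD308 and AD301.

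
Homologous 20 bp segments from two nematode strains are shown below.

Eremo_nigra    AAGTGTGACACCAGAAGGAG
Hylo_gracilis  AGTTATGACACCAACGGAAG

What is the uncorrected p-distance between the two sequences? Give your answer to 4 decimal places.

Differing sites — 2:A/G; 3:G/T; 5:G/A; 14:G/A; 15:A/C; 16:A/G; 18:G/A.
There are 7 differences over 20 sites, so p = 7/20 = 0.3500.

0.3500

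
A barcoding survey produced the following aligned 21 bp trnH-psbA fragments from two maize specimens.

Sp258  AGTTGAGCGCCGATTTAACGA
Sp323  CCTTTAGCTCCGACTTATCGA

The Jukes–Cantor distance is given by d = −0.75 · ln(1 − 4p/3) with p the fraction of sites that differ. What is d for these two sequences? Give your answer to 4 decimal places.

0.3597

The sequences differ at positions 1 (A/C), 2 (G/C), 5 (G/T), 9 (G/T), 14 (T/C), 18 (A/T).
p = 6/21 = 0.285714.
d = −0.75 · ln(1 − (4/3)·0.285714) = −0.75 · ln(0.619048) = −0.75 · (-0.479572) = 0.3597.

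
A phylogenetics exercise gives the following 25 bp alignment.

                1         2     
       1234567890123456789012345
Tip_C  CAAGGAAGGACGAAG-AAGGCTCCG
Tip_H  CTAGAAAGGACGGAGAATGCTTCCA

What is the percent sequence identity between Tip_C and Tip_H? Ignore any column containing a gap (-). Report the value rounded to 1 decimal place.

70.8%

Excluding the 1 gap column leaves 24 comparable sites.
Mismatches occur at site 2 (A→T), site 5 (G→A), site 13 (A→G), site 18 (A→T), site 20 (G→C), site 21 (C→T), site 25 (G→A).
17 of the 24 comparable sites match, so the percent identity is 17/24 × 100 = 70.8%.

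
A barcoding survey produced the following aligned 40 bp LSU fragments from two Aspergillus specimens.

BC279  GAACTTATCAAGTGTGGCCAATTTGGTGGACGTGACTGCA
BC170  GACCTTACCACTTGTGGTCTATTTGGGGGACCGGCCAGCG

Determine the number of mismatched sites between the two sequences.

Mismatches occur at site 3 (A↔C), site 8 (T↔C), site 11 (A↔C), site 12 (G↔T), site 18 (C↔T), site 20 (A↔T), site 27 (T↔G), site 32 (G↔C), site 33 (T↔G), site 35 (A↔C), site 37 (T↔A), site 40 (A↔G).
That gives 12 mismatches out of 40 aligned sites, so the Hamming distance is 12.

12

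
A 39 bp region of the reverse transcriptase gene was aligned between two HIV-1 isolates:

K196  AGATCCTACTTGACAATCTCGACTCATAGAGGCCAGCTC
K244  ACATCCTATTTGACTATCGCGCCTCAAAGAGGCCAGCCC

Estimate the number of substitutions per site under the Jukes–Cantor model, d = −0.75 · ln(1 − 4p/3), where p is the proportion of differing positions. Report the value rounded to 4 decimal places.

Mismatches occur at site 2 (G/C), site 9 (C/T), site 15 (A/T), site 19 (T/G), site 22 (A/C), site 27 (T/A), site 38 (T/C).
p = 7/39 = 0.179487.
d = −0.75 · ln(1 − (4/3)·0.179487) = −0.75 · ln(0.760684) = −0.75 · (-0.273537) = 0.2052.

0.2052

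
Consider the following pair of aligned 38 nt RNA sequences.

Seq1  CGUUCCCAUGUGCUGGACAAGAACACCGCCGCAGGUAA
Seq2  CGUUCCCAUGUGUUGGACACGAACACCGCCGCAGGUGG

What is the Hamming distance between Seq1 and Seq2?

4

Mismatches occur at site 13 (C→U), site 20 (A→C), site 37 (A→G), site 38 (A→G).
That gives 4 mismatches out of 38 aligned sites, so the Hamming distance is 4.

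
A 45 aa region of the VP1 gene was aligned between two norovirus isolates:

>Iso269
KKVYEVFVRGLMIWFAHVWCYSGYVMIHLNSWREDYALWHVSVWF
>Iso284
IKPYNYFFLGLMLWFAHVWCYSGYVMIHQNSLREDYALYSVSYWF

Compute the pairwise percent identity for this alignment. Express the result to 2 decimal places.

Differing sites — 1:K/I; 3:V/P; 5:E/N; 6:V/Y; 8:V/F; 9:R/L; 13:I/L; 29:L/Q; 32:W/L; 39:W/Y; 40:H/S; 43:V/Y.
33 of the 45 sites match, so the percent identity is 33/45 × 100 = 73.33%.

73.33%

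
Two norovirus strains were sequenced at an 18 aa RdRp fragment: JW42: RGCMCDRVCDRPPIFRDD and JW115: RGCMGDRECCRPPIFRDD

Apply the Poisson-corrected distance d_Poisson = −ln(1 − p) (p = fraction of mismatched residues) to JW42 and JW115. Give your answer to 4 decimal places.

0.1823

The sequences differ at positions 5 (C/G), 8 (V/E), 10 (D/C).
p = 3/18 = 0.166667.
d = −ln(1 − 0.166667) = −ln(0.833333) = 0.1823.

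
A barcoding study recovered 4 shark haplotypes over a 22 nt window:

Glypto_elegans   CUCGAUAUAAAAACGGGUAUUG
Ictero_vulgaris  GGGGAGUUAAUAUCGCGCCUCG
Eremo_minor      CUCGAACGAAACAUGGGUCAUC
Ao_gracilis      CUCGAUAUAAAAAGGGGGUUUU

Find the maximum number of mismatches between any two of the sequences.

Pairwise Hamming distances:
  Glypto_elegans vs Ictero_vulgaris: 11
  Glypto_elegans vs Eremo_minor: 8
  Glypto_elegans vs Ao_gracilis: 4
  Ictero_vulgaris vs Eremo_minor: 15
  Ictero_vulgaris vs Ao_gracilis: 13
  Eremo_minor vs Ao_gracilis: 9
The largest is 15, between Ictero_vulgaris and Eremo_minor.

15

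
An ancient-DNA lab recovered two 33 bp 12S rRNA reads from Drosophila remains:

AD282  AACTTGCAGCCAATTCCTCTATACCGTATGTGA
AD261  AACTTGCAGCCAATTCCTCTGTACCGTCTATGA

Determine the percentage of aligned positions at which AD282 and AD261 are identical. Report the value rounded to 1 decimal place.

90.9%

The sequences differ at positions 21 (A/G), 28 (A/C), 30 (G/A).
30 of the 33 sites match, so the percent identity is 30/33 × 100 = 90.9%.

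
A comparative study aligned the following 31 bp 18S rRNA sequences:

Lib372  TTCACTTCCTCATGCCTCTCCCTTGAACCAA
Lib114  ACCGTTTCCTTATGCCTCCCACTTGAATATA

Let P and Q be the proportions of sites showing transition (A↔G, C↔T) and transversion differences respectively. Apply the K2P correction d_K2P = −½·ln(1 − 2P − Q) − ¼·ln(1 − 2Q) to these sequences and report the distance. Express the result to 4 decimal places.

Mismatches occur at site 1 (T↔A, transversion), site 2 (T↔C, transition), site 4 (A↔G, transition), site 5 (C↔T, transition), site 11 (C↔T, transition), site 19 (T↔C, transition), site 21 (C↔A, transversion), site 28 (C↔T, transition), site 29 (C↔A, transversion), site 30 (A↔T, transversion).
Of the 10 differences, 6 transitions and 4 transversions over 31 sites: P = 6/31 = 0.193548, Q = 4/31 = 0.129032.
d = −0.5·ln(0.483872) − 0.25·ln(0.741936) = −0.5·(-0.725935) − 0.25·(-0.298492) = 0.4376.

0.4376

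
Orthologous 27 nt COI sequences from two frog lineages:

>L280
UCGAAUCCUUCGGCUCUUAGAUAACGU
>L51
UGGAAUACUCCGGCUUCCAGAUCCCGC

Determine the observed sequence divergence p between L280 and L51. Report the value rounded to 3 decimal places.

0.333

Differing sites — 2:C/G; 7:C/A; 10:U/C; 16:C/U; 17:U/C; 18:U/C; 23:A/C; 24:A/C; 27:U/C.
There are 9 differences over 27 sites, so p = 9/27 = 0.333.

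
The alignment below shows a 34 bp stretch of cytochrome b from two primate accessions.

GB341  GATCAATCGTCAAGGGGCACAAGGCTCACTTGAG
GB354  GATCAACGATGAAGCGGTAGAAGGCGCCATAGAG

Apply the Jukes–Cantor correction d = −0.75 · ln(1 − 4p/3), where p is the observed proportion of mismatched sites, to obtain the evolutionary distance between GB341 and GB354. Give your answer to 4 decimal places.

0.4234

The sequences differ at positions 7 (T/C), 8 (C/G), 9 (G/A), 11 (C/G), 15 (G/C), 18 (C/T), 20 (C/G), 26 (T/G), 28 (A/C), 29 (C/A), 31 (T/A).
p = 11/34 = 0.323529.
d = −0.75 · ln(1 − (4/3)·0.323529) = −0.75 · ln(0.568628) = −0.75 · (-0.564529) = 0.4234.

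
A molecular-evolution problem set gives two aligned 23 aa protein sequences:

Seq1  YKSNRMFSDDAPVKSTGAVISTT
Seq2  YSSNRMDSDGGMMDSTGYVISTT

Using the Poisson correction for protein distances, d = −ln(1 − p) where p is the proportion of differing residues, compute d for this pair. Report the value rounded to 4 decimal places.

The sequences differ at positions 2 (K/S), 7 (F/D), 10 (D/G), 11 (A/G), 12 (P/M), 13 (V/M), 14 (K/D), 18 (A/Y).
p = 8/23 = 0.347826.
d = −ln(1 − 0.347826) = −ln(0.652174) = 0.4274.

0.4274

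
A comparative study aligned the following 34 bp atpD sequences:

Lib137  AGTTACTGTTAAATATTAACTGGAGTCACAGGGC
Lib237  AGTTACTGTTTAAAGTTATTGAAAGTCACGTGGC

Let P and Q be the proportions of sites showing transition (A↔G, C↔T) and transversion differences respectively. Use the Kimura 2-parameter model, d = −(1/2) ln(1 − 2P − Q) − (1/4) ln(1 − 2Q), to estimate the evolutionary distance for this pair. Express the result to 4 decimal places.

Differing sites — 11:A/T (Tv); 14:T/A (Tv); 15:A/G (Ti); 19:A/T (Tv); 20:C/T (Ti); 21:T/G (Tv); 22:G/A (Ti); 23:G/A (Ti); 30:A/G (Ti); 31:G/T (Tv).
Of the 10 differences, 5 transitions and 5 transversions over 34 sites: P = 5/34 = 0.147059, Q = 5/34 = 0.147059.
d = −0.5·ln(0.558823) − 0.25·ln(0.705882) = −0.5·(-0.581922) − 0.25·(-0.348307) = 0.3780.

0.3780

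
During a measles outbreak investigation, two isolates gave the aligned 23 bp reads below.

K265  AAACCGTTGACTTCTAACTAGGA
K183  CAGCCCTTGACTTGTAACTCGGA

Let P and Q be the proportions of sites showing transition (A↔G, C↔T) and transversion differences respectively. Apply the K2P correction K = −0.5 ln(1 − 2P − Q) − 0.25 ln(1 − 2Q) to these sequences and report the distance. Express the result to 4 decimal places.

Mismatches occur at site 1 (A↔C, transversion), site 3 (A↔G, transition), site 6 (G↔C, transversion), site 14 (C↔G, transversion), site 20 (A↔C, transversion).
Of the 5 differences, 1 transition and 4 transversions over 23 sites: P = 1/23 = 0.043478, Q = 4/23 = 0.173913.
d = −0.5·ln(0.739131) − 0.25·ln(0.652174) = −0.5·(-0.302280) − 0.25·(-0.427444) = 0.2580.

0.2580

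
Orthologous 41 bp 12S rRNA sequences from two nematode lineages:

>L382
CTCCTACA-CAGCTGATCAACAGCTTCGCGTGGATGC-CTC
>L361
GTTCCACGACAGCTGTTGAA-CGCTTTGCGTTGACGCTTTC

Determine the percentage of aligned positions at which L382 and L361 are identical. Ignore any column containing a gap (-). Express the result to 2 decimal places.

71.05%

Excluding the 3 gap columns leaves 38 comparable sites.
The sequences differ at positions 1 (C/G), 3 (C/T), 5 (T/C), 8 (A/G), 16 (A/T), 18 (C/G), 22 (A/C), 27 (C/T), 32 (G/T), 35 (T/C), 39 (C/T).
27 of the 38 comparable sites match, so the percent identity is 27/38 × 100 = 71.05%.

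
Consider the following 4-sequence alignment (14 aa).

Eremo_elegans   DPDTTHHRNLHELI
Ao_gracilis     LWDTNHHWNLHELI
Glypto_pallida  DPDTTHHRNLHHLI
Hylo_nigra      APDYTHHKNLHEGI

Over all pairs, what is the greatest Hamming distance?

6

Pairwise Hamming distances:
  Eremo_elegans vs Ao_gracilis: 4
  Eremo_elegans vs Glypto_pallida: 1
  Eremo_elegans vs Hylo_nigra: 4
  Ao_gracilis vs Glypto_pallida: 5
  Ao_gracilis vs Hylo_nigra: 6
  Glypto_pallida vs Hylo_nigra: 5
The largest is 6, between Ao_gracilis and Hylo_nigra.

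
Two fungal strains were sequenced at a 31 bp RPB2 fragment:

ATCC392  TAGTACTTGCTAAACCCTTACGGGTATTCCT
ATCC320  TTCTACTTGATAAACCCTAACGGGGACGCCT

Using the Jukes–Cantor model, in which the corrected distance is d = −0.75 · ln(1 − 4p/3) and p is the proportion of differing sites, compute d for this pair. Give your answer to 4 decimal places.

0.2687

Differing sites — 2:A/T; 3:G/C; 10:C/A; 19:T/A; 25:T/G; 27:T/C; 28:T/G.
p = 7/31 = 0.225806.
d = −0.75 · ln(1 − (4/3)·0.225806) = −0.75 · ln(0.698925) = −0.75 · (-0.358212) = 0.2687.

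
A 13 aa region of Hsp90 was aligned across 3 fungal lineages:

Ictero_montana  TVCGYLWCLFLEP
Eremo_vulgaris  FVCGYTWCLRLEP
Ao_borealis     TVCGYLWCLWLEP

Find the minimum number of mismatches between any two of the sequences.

Pairwise Hamming distances:
  Ictero_montana vs Eremo_vulgaris: 3
  Ictero_montana vs Ao_borealis: 1
  Eremo_vulgaris vs Ao_borealis: 3
The smallest is 1, between Ictero_montana and Ao_borealis.

1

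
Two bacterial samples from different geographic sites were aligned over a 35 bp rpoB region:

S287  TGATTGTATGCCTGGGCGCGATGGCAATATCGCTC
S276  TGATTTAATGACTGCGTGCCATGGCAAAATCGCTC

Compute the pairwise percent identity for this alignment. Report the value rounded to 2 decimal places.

80.00%

Mismatches occur at site 6 (G/T), site 7 (T/A), site 11 (C/A), site 15 (G/C), site 17 (C/T), site 20 (G/C), site 28 (T/A).
28 of the 35 sites match, so the percent identity is 28/35 × 100 = 80.00%.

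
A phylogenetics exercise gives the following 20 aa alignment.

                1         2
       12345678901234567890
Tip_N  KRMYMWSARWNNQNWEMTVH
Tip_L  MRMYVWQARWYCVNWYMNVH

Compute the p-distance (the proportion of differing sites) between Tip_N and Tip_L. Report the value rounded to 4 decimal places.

The sequences differ at positions 1 (K/M), 5 (M/V), 7 (S/Q), 11 (N/Y), 12 (N/C), 13 (Q/V), 16 (E/Y), 18 (T/N).
There are 8 differences over 20 sites, so p = 8/20 = 0.4000.

0.4000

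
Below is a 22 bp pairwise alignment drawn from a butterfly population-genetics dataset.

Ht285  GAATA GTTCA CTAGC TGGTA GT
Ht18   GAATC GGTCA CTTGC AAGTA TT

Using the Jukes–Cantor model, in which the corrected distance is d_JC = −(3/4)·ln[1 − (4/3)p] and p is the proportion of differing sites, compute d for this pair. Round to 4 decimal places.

The sequences differ at positions 5 (A/C), 7 (T/G), 13 (A/T), 16 (T/A), 17 (G/A), 21 (G/T).
p = 6/22 = 0.272727.
d = −0.75 · ln(1 − (4/3)·0.272727) = −0.75 · ln(0.636364) = −0.75 · (-0.451985) = 0.3390.

0.3390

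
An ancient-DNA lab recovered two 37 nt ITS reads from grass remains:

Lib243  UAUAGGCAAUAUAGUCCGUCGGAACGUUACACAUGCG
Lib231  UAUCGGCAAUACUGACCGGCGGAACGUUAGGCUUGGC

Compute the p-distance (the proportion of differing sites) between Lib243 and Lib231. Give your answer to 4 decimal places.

0.2703

Mismatches occur at site 4 (A/C), site 12 (U/C), site 13 (A/U), site 15 (U/A), site 19 (U/G), site 30 (C/G), site 31 (A/G), site 33 (A/U), site 36 (C/G), site 37 (G/C).
There are 10 differences over 37 sites, so p = 10/37 = 0.2703.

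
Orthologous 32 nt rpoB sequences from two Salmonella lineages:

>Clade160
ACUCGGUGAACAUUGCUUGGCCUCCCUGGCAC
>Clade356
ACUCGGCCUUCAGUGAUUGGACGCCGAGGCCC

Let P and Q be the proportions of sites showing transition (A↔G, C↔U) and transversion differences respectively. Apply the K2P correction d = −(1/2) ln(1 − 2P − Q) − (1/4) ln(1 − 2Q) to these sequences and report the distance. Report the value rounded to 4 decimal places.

0.4802

The sequences differ at positions 7 (U/C, transition), 8 (G/C, transversion), 9 (A/U, transversion), 10 (A/U, transversion), 13 (U/G, transversion), 16 (C/A, transversion), 21 (C/A, transversion), 23 (U/G, transversion), 26 (C/G, transversion), 27 (U/A, transversion), 31 (A/C, transversion).
Of the 11 differences, 1 transition and 10 transversions over 32 sites: P = 1/32 = 0.031250, Q = 10/32 = 0.312500.
d = −0.5·ln(0.625000) − 0.25·ln(0.375000) = −0.5·(-0.470004) − 0.25·(-0.980829) = 0.4802.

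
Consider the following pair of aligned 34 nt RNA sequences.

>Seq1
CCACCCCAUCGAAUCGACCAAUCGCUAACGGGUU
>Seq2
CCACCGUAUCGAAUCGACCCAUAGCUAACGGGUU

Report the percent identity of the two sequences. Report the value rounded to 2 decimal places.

88.24%

Differing sites — 6:C/G; 7:C/U; 20:A/C; 23:C/A.
30 of the 34 sites match, so the percent identity is 30/34 × 100 = 88.24%.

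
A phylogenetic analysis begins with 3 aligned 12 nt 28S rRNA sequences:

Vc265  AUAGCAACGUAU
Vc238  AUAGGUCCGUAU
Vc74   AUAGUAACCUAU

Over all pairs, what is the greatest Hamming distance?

4

Pairwise Hamming distances:
  Vc265 vs Vc238: 3
  Vc265 vs Vc74: 2
  Vc238 vs Vc74: 4
The largest is 4, between Vc238 and Vc74.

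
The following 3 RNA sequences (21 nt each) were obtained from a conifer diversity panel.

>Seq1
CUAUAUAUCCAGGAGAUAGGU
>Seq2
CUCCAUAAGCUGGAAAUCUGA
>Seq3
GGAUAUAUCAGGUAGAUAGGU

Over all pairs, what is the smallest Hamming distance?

Pairwise Hamming distances:
  Seq1 vs Seq2: 9
  Seq1 vs Seq3: 5
  Seq2 vs Seq3: 13
The smallest is 5, between Seq1 and Seq3.

5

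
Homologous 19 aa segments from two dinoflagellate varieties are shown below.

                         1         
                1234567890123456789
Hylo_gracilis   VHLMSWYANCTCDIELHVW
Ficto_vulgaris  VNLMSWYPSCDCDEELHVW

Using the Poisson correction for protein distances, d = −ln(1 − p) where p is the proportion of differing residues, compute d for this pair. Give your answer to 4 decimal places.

The sequences differ at positions 2 (H/N), 8 (A/P), 9 (N/S), 11 (T/D), 14 (I/E).
p = 5/19 = 0.263158.
d = −ln(1 − 0.263158) = −ln(0.736842) = 0.3054.

0.3054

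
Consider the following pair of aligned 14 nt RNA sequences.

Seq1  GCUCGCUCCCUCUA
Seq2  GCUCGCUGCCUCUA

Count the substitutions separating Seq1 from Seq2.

A single mismatch occurs at site 8 (C→G).
That gives 1 mismatch out of 14 aligned sites, so the Hamming distance is 1.

1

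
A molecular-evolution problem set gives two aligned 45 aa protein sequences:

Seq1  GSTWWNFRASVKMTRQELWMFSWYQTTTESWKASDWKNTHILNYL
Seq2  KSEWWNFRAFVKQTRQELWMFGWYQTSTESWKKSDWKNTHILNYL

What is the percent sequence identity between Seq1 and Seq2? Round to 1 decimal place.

Mismatches occur at site 1 (G/K), site 3 (T/E), site 10 (S/F), site 13 (M/Q), site 22 (S/G), site 27 (T/S), site 33 (A/K).
38 of the 45 sites match, so the percent identity is 38/45 × 100 = 84.4%.

84.4%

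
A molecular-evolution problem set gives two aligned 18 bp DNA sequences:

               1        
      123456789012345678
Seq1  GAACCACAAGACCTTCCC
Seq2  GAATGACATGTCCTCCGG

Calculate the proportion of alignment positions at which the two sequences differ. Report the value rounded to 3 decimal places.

0.389

Mismatches occur at site 4 (C/T), site 5 (C/G), site 9 (A/T), site 11 (A/T), site 15 (T/C), site 17 (C/G), site 18 (C/G).
There are 7 differences over 18 sites, so p = 7/18 = 0.389.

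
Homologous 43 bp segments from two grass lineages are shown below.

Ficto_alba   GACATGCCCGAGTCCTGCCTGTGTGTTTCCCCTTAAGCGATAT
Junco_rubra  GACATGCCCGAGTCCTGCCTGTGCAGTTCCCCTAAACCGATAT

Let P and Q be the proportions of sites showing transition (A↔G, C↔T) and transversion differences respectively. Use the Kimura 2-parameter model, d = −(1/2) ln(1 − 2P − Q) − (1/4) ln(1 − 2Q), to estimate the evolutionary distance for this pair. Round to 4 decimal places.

The sequences differ at positions 24 (T/C, transition), 25 (G/A, transition), 26 (T/G, transversion), 34 (T/A, transversion), 37 (G/C, transversion).
Of the 5 differences, 2 transitions and 3 transversions over 43 sites: P = 2/43 = 0.046512, Q = 3/43 = 0.069767.
d = −0.5·ln(0.837209) − 0.25·ln(0.860466) = −0.5·(-0.177682) − 0.25·(-0.150281) = 0.1264.

0.1264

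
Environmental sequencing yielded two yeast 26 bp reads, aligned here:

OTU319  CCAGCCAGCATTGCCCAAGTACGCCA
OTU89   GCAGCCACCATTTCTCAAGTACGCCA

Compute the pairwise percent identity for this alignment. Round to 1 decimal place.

Differing sites — 1:C/G; 8:G/C; 13:G/T; 15:C/T.
22 of the 26 sites match, so the percent identity is 22/26 × 100 = 84.6%.

84.6%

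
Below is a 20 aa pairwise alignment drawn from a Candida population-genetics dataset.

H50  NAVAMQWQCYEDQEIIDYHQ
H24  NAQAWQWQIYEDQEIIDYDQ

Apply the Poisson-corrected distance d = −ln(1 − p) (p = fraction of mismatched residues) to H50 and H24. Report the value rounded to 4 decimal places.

0.2231

Differing sites — 3:V/Q; 5:M/W; 9:C/I; 19:H/D.
p = 4/20 = 0.200000.
d = −ln(1 − 0.200000) = −ln(0.800000) = 0.2231.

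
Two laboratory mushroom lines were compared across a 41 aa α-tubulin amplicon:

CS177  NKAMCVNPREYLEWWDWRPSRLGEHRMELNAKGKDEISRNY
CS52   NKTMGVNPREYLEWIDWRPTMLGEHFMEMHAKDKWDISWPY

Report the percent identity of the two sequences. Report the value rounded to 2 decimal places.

The sequences differ at positions 3 (A/T), 5 (C/G), 15 (W/I), 20 (S/T), 21 (R/M), 26 (R/F), 29 (L/M), 30 (N/H), 33 (G/D), 35 (D/W), 36 (E/D), 39 (R/W), 40 (N/P).
28 of the 41 sites match, so the percent identity is 28/41 × 100 = 68.29%.

68.29%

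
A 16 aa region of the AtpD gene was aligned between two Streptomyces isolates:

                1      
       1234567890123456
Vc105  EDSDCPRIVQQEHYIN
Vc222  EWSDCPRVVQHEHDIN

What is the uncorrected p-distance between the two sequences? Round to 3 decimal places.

0.250

Differing sites — 2:D/W; 8:I/V; 11:Q/H; 14:Y/D.
There are 4 differences over 16 sites, so p = 4/16 = 0.250.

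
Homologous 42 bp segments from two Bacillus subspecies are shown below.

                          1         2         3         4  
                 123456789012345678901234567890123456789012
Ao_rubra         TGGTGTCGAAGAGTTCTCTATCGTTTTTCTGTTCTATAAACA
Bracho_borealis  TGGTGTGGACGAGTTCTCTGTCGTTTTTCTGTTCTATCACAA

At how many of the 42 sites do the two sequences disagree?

6

The sequences differ at positions 7 (C/G), 10 (A/C), 20 (A/G), 38 (A/C), 40 (A/C), 41 (C/A).
That gives 6 mismatches out of 42 aligned sites, so the Hamming distance is 6.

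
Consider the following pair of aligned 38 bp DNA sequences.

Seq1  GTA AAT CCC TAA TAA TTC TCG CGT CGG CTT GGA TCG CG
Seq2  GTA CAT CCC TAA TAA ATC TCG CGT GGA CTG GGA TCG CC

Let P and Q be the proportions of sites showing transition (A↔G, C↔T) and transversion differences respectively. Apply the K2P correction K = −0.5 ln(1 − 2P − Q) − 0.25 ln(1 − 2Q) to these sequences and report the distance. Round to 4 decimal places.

Differing sites — 4:A/C (Tv); 16:T/A (Tv); 25:C/G (Tv); 27:G/A (Ti); 30:T/G (Tv); 38:G/C (Tv).
Of the 6 differences, 1 transition and 5 transversions over 38 sites: P = 1/38 = 0.026316, Q = 5/38 = 0.131579.
d = −0.5·ln(0.815789) − 0.25·ln(0.736842) = −0.5·(-0.203600) − 0.25·(-0.305382) = 0.1781.

0.1781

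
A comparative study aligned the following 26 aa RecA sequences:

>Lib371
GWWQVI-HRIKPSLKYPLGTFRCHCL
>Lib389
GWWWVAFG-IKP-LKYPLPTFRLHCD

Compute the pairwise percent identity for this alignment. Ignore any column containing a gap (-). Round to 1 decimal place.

73.9%

Excluding the 3 gap columns leaves 23 comparable sites.
Differing sites — 4:Q/W; 6:I/A; 8:H/G; 19:G/P; 23:C/L; 26:L/D.
17 of the 23 comparable sites match, so the percent identity is 17/23 × 100 = 73.9%.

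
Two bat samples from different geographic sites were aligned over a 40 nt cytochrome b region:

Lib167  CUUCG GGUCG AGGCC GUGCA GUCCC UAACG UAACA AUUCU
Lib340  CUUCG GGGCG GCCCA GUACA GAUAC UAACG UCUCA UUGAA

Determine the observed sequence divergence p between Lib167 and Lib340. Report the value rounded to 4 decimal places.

0.3750

Mismatches occur at site 8 (U/G), site 11 (A/G), site 12 (G/C), site 13 (G/C), site 15 (C/A), site 18 (G/A), site 22 (U/A), site 23 (C/U), site 24 (C/A), site 32 (A/C), site 33 (A/U), site 36 (A/U), site 38 (U/G), site 39 (C/A), site 40 (U/A).
There are 15 differences over 40 sites, so p = 15/40 = 0.3750.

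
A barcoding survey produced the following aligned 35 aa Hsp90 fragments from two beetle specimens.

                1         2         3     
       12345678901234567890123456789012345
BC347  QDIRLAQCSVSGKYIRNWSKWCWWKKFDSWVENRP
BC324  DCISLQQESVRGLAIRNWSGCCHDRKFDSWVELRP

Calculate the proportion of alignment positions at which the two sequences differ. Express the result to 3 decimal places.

Mismatches occur at site 1 (Q→D), site 2 (D→C), site 4 (R→S), site 6 (A→Q), site 8 (C→E), site 11 (S→R), site 13 (K→L), site 14 (Y→A), site 20 (K→G), site 21 (W→C), site 23 (W→H), site 24 (W→D), site 25 (K→R), site 33 (N→L).
There are 14 differences over 35 sites, so p = 14/35 = 0.400.

0.400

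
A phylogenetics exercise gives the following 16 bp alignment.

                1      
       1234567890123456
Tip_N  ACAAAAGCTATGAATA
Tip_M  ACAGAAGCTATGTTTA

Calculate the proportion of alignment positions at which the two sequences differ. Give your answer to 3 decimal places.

Mismatches occur at site 4 (A/G), site 13 (A/T), site 14 (A/T).
There are 3 differences over 16 sites, so p = 3/16 = 0.188.

0.188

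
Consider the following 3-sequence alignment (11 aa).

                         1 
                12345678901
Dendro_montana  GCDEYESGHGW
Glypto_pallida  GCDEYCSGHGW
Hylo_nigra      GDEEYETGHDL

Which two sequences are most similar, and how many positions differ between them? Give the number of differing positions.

1

Pairwise Hamming distances:
  Dendro_montana vs Glypto_pallida: 1
  Dendro_montana vs Hylo_nigra: 5
  Glypto_pallida vs Hylo_nigra: 6
The smallest is 1, between Dendro_montana and Glypto_pallida.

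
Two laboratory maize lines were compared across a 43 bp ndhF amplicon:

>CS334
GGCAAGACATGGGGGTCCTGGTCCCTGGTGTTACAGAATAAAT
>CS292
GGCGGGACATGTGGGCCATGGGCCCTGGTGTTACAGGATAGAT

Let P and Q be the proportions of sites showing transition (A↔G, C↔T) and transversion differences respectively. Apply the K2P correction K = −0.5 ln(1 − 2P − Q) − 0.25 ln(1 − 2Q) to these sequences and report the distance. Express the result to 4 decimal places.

0.2176

The sequences differ at positions 4 (A/G, transition), 5 (A/G, transition), 12 (G/T, transversion), 16 (T/C, transition), 18 (C/A, transversion), 22 (T/G, transversion), 37 (A/G, transition), 41 (A/G, transition).
Of the 8 differences, 5 transitions and 3 transversions over 43 sites: P = 5/43 = 0.116279, Q = 3/43 = 0.069767.
d = −0.5·ln(0.697675) − 0.25·ln(0.860466) = −0.5·(-0.360002) − 0.25·(-0.150281) = 0.2176.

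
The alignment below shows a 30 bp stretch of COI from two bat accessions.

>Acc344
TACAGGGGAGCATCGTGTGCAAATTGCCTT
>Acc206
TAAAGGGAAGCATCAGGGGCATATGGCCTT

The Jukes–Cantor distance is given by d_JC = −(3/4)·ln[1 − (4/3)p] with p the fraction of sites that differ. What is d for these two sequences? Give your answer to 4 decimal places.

The sequences differ at positions 3 (C/A), 8 (G/A), 15 (G/A), 16 (T/G), 18 (T/G), 22 (A/T), 25 (T/G).
p = 7/30 = 0.233333.
d = −0.75 · ln(1 − (4/3)·0.233333) = −0.75 · ln(0.688889) = −0.75 · (-0.372675) = 0.2795.

0.2795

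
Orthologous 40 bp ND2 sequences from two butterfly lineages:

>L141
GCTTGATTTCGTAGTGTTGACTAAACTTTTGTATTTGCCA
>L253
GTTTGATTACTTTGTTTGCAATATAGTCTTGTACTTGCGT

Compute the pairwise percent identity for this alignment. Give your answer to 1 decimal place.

Differing sites — 2:C/T; 9:T/A; 11:G/T; 13:A/T; 16:G/T; 18:T/G; 19:G/C; 21:C/A; 24:A/T; 26:C/G; 28:T/C; 34:T/C; 39:C/G; 40:A/T.
26 of the 40 sites match, so the percent identity is 26/40 × 100 = 65.0%.

65.0%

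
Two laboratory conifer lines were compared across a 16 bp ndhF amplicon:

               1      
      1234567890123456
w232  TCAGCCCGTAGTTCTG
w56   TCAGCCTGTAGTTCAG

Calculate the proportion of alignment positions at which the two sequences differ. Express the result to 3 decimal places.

Mismatches occur at site 7 (C↔T), site 15 (T↔A).
There are 2 differences over 16 sites, so p = 2/16 = 0.125.

0.125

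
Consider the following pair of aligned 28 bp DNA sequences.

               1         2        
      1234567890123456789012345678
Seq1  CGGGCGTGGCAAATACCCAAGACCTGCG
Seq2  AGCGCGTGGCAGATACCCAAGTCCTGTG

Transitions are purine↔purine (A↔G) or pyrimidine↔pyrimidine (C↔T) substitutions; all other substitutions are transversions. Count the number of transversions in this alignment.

3

Mismatches occur at site 1 (C→A, transversion), site 3 (G→C, transversion), site 12 (A→G, transition), site 22 (A→T, transversion), site 27 (C→T, transition).
Of the 5 differences, 2 transitions and 3 transversions, so the answer is 3.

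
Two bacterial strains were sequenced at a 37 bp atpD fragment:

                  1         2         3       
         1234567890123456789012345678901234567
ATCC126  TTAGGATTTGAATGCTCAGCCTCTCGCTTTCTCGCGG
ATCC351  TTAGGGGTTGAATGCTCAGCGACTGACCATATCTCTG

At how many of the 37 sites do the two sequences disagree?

Differing sites — 6:A/G; 7:T/G; 21:C/G; 22:T/A; 25:C/G; 26:G/A; 28:T/C; 29:T/A; 31:C/A; 34:G/T; 36:G/T.
That gives 11 mismatches out of 37 aligned sites, so the Hamming distance is 11.

11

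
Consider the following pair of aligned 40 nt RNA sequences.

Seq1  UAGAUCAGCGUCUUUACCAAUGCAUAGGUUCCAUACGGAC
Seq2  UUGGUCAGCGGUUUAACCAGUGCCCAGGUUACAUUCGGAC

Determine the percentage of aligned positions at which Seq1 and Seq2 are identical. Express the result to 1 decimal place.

Mismatches occur at site 2 (A→U), site 4 (A→G), site 11 (U→G), site 12 (C→U), site 15 (U→A), site 20 (A→G), site 24 (A→C), site 25 (U→C), site 31 (C→A), site 35 (A→U).
30 of the 40 sites match, so the percent identity is 30/40 × 100 = 75.0%.

75.0%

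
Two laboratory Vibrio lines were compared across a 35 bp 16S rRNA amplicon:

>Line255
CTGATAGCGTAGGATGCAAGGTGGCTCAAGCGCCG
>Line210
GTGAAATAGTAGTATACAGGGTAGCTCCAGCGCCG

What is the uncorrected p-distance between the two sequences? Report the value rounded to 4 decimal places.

0.2571

Differing sites — 1:C/G; 5:T/A; 7:G/T; 8:C/A; 13:G/T; 16:G/A; 19:A/G; 23:G/A; 28:A/C.
There are 9 differences over 35 sites, so p = 9/35 = 0.2571.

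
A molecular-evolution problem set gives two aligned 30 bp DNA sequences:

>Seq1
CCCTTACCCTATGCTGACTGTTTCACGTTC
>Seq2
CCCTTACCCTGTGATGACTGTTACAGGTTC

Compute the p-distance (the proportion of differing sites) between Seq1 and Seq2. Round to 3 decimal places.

0.133

The sequences differ at positions 11 (A/G), 14 (C/A), 23 (T/A), 26 (C/G).
There are 4 differences over 30 sites, so p = 4/30 = 0.133.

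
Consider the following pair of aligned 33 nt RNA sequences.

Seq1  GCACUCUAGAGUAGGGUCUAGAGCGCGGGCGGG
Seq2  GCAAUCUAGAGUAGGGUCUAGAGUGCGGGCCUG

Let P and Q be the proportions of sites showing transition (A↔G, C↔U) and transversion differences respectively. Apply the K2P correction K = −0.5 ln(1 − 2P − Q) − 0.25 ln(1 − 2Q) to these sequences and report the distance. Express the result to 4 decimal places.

Mismatches occur at site 4 (C→A, transversion), site 24 (C→U, transition), site 31 (G→C, transversion), site 32 (G→U, transversion).
Of the 4 differences, 1 transition and 3 transversions over 33 sites: P = 1/33 = 0.030303, Q = 3/33 = 0.090909.
d = −0.5·ln(0.848485) − 0.25·ln(0.818182) = −0.5·(-0.164303) − 0.25·(-0.200670) = 0.1323.

0.1323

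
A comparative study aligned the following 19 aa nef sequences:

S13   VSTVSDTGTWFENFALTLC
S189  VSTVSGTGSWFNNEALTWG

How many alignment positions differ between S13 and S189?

Differing sites — 6:D/G; 9:T/S; 12:E/N; 14:F/E; 18:L/W; 19:C/G.
That gives 6 mismatches out of 19 aligned sites, so the Hamming distance is 6.

6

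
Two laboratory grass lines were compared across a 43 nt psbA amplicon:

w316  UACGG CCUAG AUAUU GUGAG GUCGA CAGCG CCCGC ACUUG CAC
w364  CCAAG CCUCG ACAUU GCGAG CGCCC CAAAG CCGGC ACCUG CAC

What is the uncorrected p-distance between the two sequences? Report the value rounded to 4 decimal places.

0.3488

Mismatches occur at site 1 (U/C), site 2 (A/C), site 3 (C/A), site 4 (G/A), site 9 (A/C), site 12 (U/C), site 17 (U/C), site 21 (G/C), site 22 (U/G), site 24 (G/C), site 25 (A/C), site 28 (G/A), site 29 (C/A), site 33 (C/G), site 38 (U/C).
There are 15 differences over 43 sites, so p = 15/43 = 0.3488.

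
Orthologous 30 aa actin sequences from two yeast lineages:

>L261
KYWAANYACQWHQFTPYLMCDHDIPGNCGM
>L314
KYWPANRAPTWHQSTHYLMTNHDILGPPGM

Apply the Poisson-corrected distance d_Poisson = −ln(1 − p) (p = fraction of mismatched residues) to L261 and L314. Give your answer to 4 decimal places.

0.4568

Mismatches occur at site 4 (A→P), site 7 (Y→R), site 9 (C→P), site 10 (Q→T), site 14 (F→S), site 16 (P→H), site 20 (C→T), site 21 (D→N), site 25 (P→L), site 27 (N→P), site 28 (C→P).
p = 11/30 = 0.366667.
d = −ln(1 − 0.366667) = −ln(0.633333) = 0.4568.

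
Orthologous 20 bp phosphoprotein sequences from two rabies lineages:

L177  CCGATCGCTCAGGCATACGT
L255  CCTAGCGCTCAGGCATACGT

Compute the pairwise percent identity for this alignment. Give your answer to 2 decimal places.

90.00%

Mismatches occur at site 3 (G→T), site 5 (T→G).
18 of the 20 sites match, so the percent identity is 18/20 × 100 = 90.00%.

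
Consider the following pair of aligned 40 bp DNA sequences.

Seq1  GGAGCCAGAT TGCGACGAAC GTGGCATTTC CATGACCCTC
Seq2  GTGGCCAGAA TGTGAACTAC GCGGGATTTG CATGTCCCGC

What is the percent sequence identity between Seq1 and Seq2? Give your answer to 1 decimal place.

70.0%

The sequences differ at positions 2 (G/T), 3 (A/G), 10 (T/A), 13 (C/T), 16 (C/A), 17 (G/C), 18 (A/T), 22 (T/C), 25 (C/G), 30 (C/G), 35 (A/T), 39 (T/G).
28 of the 40 sites match, so the percent identity is 28/40 × 100 = 70.0%.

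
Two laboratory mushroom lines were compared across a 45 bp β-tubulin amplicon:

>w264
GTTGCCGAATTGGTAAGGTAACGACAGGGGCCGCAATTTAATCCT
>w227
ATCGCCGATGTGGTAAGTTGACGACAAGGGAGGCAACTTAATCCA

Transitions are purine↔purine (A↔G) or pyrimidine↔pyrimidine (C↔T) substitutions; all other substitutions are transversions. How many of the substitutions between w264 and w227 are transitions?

The sequences differ at positions 1 (G/A, transition), 3 (T/C, transition), 9 (A/T, transversion), 10 (T/G, transversion), 18 (G/T, transversion), 20 (A/G, transition), 27 (G/A, transition), 31 (C/A, transversion), 32 (C/G, transversion), 37 (T/C, transition), 45 (T/A, transversion).
Of the 11 differences, 5 transitions and 6 transversions, so the answer is 5.

5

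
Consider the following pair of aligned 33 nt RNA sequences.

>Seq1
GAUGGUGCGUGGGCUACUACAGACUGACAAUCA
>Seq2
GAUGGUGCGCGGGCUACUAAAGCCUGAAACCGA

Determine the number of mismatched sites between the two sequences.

The sequences differ at positions 10 (U/C), 20 (C/A), 23 (A/C), 28 (C/A), 30 (A/C), 31 (U/C), 32 (C/G).
That gives 7 mismatches out of 33 aligned sites, so the Hamming distance is 7.

7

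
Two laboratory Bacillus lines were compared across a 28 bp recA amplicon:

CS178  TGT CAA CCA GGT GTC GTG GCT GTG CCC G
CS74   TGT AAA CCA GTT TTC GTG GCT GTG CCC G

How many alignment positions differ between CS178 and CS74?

Differing sites — 4:C/A; 11:G/T; 13:G/T.
That gives 3 mismatches out of 28 aligned sites, so the Hamming distance is 3.

3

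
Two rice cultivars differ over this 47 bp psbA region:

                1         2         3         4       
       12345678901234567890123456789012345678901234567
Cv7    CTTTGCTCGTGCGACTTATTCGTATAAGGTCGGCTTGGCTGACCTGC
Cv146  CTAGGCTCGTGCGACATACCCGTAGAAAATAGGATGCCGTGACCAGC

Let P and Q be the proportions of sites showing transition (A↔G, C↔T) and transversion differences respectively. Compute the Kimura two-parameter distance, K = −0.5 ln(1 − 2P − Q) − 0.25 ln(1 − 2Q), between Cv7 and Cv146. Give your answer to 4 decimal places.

0.4168

The sequences differ at positions 3 (T/A, transversion), 4 (T/G, transversion), 16 (T/A, transversion), 19 (T/C, transition), 20 (T/C, transition), 25 (T/G, transversion), 28 (G/A, transition), 29 (G/A, transition), 31 (C/A, transversion), 34 (C/A, transversion), 36 (T/G, transversion), 37 (G/C, transversion), 38 (G/C, transversion), 39 (C/G, transversion), 45 (T/A, transversion).
Of the 15 differences, 4 transitions and 11 transversions over 47 sites: P = 4/47 = 0.085106, Q = 11/47 = 0.234043.
d = −0.5·ln(0.595745) − 0.25·ln(0.531914) = −0.5·(-0.517943) − 0.25·(-0.631273) = 0.4168.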